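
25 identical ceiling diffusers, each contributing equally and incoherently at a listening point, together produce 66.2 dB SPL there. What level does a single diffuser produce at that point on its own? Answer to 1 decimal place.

25 equal incoherent sources add 10·log₁₀(25) = 13.98 dB over one source.
L_one = 66.2 − 13.98 = 52.2 dB SPL.

52.2 dB SPL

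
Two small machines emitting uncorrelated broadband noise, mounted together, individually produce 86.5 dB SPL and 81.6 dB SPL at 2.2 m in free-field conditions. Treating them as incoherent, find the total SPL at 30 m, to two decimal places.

Combined at 2.2 m: 10·log₁₀(10^(86.5/10)+10^(81.6/10)) = 87.718 dB SPL.
Then apply −20·log₁₀(30/2.2) = -22.694 dB → 65.02 dB SPL.

65.02 dB SPL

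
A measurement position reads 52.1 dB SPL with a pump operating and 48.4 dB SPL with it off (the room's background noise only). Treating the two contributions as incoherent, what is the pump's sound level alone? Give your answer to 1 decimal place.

49.7 dB SPL

Subtract intensities: L_src = 10·log₁₀(10^(L_total/10) − 10^(L_bg/10)).
L_src = 10·log₁₀(10^(52.1/10) − 10^(48.4/10)) = 10·log₁₀(93000) = 49.7 dB SPL.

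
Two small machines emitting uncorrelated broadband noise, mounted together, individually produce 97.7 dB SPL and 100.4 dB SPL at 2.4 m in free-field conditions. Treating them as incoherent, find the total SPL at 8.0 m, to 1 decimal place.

Combined at 2.4 m: 10·log₁₀(10^(97.7/10)+10^(100.4/10)) = 102.27 dB SPL.
Then apply −20·log₁₀(8.0/2.4) = -10.46 dB → 91.8 dB SPL.

91.8 dB SPL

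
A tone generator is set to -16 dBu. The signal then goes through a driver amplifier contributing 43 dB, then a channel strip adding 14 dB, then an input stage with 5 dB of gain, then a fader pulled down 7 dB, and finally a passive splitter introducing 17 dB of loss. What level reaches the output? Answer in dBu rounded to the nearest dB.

Cascaded gains and losses add directly in dB.
-16 + 43 + 14 + 5 − 7 − 17 = +22 dBu.

+22 dBu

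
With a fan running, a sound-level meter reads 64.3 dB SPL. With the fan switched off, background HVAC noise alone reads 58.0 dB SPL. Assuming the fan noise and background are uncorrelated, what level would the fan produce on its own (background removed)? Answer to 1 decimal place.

63.1 dB SPL

Remove the background by subtracting linear intensities:
L_src = 10·log₁₀(10^(64.3/10) − 10^(58.0/10)) = 10·log₁₀(2061000) = 63.1 dB SPL.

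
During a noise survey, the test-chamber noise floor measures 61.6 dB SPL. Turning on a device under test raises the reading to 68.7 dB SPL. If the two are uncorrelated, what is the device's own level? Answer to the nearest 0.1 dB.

Background correction is a power subtraction:
L_src = 10·log₁₀(10^(68.7/10) − 10^(61.6/10)) = 10·log₁₀(5968000) = 67.8 dB SPL.

67.8 dB SPL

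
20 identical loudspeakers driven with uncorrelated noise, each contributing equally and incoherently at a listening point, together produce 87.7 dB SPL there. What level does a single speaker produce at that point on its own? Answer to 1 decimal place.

20 equal incoherent sources add 10·log₁₀(20) = 13.01 dB over one source.
L_one = 87.7 − 13.01 = 74.7 dB SPL.

74.7 dB SPL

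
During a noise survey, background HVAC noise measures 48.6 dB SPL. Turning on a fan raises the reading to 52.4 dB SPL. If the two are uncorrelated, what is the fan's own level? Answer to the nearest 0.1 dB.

50.1 dB SPL

Remove the background by subtracting linear intensities:
L_src = 10·log₁₀(10^(52.4/10) − 10^(48.6/10)) = 10·log₁₀(101300) = 50.1 dB SPL.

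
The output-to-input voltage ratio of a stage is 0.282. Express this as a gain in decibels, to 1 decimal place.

-11.0 dB

Voltage is an amplitude quantity, so gain = 20·log₁₀(V_out/V_in).
20·log₁₀(0.282) = -11.0 dB.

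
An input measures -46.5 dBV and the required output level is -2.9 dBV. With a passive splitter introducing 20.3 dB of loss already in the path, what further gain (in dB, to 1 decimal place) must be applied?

63.9 dB

The required make-up gain is the shortfall in the dB sum.
G = -2.9 − (-46.5) + 20.3 = 63.9 dB.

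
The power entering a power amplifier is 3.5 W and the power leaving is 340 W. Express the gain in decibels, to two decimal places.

For a power ratio, dB = 10·log₁₀(P₂/P₁).
10·log₁₀(340/3.5) = 10·log₁₀(97.14) = 19.87 dB.

19.87 dB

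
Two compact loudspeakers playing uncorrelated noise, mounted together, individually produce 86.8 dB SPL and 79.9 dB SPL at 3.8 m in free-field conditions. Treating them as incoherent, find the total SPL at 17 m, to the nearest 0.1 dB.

74.6 dB SPL

Combined at 3.8 m: 10·log₁₀(10^(86.8/10)+10^(79.9/10)) = 87.61 dB SPL.
Then apply −20·log₁₀(17/3.8) = -13.01 dB → 74.6 dB SPL.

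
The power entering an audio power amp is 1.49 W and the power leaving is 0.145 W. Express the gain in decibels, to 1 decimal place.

Power is a power quantity, so gain = 10·log₁₀(P_out/P_in).
10·log₁₀(0.145/1.49) = 10·log₁₀(0.09732) = -10.1 dB.

-10.1 dB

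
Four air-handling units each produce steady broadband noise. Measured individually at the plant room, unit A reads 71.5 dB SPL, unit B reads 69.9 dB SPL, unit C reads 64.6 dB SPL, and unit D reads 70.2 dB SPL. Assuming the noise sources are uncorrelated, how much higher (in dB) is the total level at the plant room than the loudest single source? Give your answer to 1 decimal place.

4.2 dB

Add the sources as powers (linear), then convert back to dB:
L_total = 10·log₁₀(10^(71.5/10) + 10^(69.9/10) + 10^(64.6/10) + 10^(70.2/10)) = 75.71 dB SPL.
Excess over the loudest (71.5 dB): 75.71 − 71.5 = 4.2 dB.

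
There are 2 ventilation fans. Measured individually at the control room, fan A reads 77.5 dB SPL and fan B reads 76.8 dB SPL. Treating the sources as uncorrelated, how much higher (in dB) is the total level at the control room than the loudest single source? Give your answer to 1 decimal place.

Add the sources as powers (linear), then convert back to dB:
L_total = 10·log₁₀(10^(77.5/10) + 10^(76.8/10)) = 80.17 dB SPL.
Excess over the loudest (77.5 dB): 80.17 − 77.5 = 2.7 dB.

2.7 dB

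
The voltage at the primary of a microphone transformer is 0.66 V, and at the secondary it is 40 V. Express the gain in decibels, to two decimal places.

35.65 dB

Voltage ratio → dB uses the 20·log₁₀ form:
20·log₁₀(40/0.66) = 20·log₁₀(60.61) = 35.65 dB.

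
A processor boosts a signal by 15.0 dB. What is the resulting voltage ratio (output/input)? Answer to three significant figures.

5.62

Voltage ratio = 10^(dB/20).
10^(15.0/20) = 10^(0.7500) = 5.62.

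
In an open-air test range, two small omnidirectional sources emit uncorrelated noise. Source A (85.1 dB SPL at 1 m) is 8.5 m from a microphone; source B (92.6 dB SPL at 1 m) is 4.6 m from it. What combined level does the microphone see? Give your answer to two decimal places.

At the listener: L_A = 85.1 − 20·log₁₀(8.5) = 66.512 dB; L_B = 92.6 − 20·log₁₀(4.6) = 79.345 dB.
Combined: 10·log₁₀(10^(66.512/10)+10^(79.345/10)) = 79.57 dB SPL.

79.57 dB SPL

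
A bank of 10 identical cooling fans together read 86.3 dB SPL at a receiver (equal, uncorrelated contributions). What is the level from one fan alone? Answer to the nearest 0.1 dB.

10 equal incoherent sources add 10·log₁₀(10) = 10.00 dB over one source.
L_one = 86.3 − 10.00 = 76.3 dB SPL.

76.3 dB SPL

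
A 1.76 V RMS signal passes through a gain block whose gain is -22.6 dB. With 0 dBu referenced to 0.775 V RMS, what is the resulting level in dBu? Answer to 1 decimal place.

Input level: 20·log₁₀(1.76/0.775) = 7.12 dBu.
Output: 7.12 − 22.6 = -15.5 dBu.

-15.5 dBu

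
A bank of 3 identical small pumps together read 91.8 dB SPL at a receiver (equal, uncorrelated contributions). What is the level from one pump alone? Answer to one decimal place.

3 equal incoherent sources add 10·log₁₀(3) = 4.77 dB over one source.
L_one = 91.8 − 4.77 = 87.0 dB SPL.

87.0 dB SPL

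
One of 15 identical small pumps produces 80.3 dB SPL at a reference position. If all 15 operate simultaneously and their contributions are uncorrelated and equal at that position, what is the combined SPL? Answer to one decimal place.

15 equal incoherent sources raise the level by 10·log₁₀(15) = 11.76 dB.
L_total = 80.3 + 11.76 = 92.1 dB SPL.

92.1 dB SPL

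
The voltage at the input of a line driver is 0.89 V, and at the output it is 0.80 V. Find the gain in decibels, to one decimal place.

-0.9 dB

Voltage is an amplitude quantity, so gain = 20·log₁₀(V_out/V_in).
20·log₁₀(0.80/0.89) = 20·log₁₀(0.8989) = -0.9 dB.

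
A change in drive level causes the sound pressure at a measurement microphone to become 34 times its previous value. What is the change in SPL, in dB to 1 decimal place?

SPL change from a pressure ratio uses the 20·log₁₀ form:
20·log₁₀(34) = 30.6 dB.

30.6 dB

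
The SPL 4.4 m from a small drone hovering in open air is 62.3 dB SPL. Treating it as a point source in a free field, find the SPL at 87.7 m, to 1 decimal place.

36.3 dB SPL

Free-field point source: level drops by 20·log₁₀ of the distance ratio.
ΔL = −20·log₁₀(87.7/4.4) = -25.99 dB, so L₂ = 62.3 + (-25.99) = 36.3 dB SPL.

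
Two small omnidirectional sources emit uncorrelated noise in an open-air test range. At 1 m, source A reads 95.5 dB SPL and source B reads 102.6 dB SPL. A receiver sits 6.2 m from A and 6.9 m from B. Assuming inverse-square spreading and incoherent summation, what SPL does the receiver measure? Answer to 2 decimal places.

86.76 dB SPL

At the listener: L_A = 95.5 − 20·log₁₀(6.2) = 79.652 dB; L_B = 102.6 − 20·log₁₀(6.9) = 85.823 dB.
Combined: 10·log₁₀(10^(79.652/10)+10^(85.823/10)) = 86.76 dB SPL.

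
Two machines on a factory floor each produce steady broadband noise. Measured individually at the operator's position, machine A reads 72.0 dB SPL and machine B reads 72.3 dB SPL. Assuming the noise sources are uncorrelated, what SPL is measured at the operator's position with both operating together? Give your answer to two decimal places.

Add the sources as powers (linear), then convert back to dB:
L_total = 10·log₁₀(10^(72.0/10) + 10^(72.3/10)) = 10·log₁₀(32830000) = 75.16 dB SPL.

75.16 dB SPL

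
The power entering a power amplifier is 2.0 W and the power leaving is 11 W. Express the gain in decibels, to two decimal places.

For a power ratio, dB = 10·log₁₀(P₂/P₁).
10·log₁₀(11/2.0) = 10·log₁₀(5.500) = 7.40 dB.

7.40 dB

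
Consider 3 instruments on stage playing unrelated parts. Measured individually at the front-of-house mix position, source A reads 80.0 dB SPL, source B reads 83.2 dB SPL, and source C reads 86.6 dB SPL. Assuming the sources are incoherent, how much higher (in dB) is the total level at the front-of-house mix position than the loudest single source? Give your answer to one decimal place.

2.2 dB

Uncorrelated sources add in intensity (power), not in dB.
L_total = 10·log₁₀(10^(80.0/10) + 10^(83.2/10) + 10^(86.6/10)) = 88.84 dB SPL.
Excess over the loudest (86.6 dB): 88.84 − 86.6 = 2.2 dB.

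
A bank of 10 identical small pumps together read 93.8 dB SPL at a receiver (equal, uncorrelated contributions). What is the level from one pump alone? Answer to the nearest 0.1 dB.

83.8 dB SPL

10 equal incoherent sources add 10·log₁₀(10) = 10.00 dB over one source.
L_one = 93.8 − 10.00 = 83.8 dB SPL.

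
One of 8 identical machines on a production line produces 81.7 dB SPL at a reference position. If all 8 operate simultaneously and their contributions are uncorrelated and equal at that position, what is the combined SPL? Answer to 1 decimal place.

8 equal incoherent sources raise the level by 10·log₁₀(8) = 9.03 dB.
L_total = 81.7 + 9.03 = 90.7 dB SPL.

90.7 dB SPL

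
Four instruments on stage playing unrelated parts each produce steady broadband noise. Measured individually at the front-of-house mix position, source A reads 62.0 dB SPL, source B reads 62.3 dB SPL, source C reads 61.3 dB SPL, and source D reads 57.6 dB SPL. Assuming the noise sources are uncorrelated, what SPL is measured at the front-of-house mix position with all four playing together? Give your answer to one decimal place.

Incoherent sources sum as intensities:
L_total = 10·log₁₀(10^(62.0/10) + 10^(62.3/10) + 10^(61.3/10) + 10^(57.6/10)) = 10·log₁₀(5208000) = 67.2 dB SPL.

67.2 dB SPL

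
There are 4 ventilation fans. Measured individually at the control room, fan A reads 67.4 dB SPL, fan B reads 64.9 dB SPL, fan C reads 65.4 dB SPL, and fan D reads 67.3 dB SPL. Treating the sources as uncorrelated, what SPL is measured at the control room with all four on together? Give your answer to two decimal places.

72.41 dB SPL

Uncorrelated sources add in intensity (power), not in dB.
L_total = 10·log₁₀(10^(67.4/10) + 10^(64.9/10) + 10^(65.4/10) + 10^(67.3/10)) = 10·log₁₀(17420000) = 72.41 dB SPL.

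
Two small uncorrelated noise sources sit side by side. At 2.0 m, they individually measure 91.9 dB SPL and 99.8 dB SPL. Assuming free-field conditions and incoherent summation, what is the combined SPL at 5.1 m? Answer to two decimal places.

Combined at 2.0 m: 10·log₁₀(10^(91.9/10)+10^(99.8/10)) = 100.453 dB SPL.
Then apply −20·log₁₀(5.1/2.0) = -8.131 dB → 92.32 dB SPL.

92.32 dB SPL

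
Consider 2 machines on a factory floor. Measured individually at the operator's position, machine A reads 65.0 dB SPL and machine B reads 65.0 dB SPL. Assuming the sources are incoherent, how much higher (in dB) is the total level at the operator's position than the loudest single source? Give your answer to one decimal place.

Add the sources as powers (linear), then convert back to dB:
L_total = 10·log₁₀(10^(65.0/10) + 10^(65.0/10)) = 68.01 dB SPL.
Excess over the loudest (65.0 dB): 68.01 − 65.0 = 3.0 dB.

3.0 dB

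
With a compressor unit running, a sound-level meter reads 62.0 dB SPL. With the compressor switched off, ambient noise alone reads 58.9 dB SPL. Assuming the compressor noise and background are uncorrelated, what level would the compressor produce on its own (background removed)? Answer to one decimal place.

59.1 dB SPL

Subtract intensities: L_src = 10·log₁₀(10^(L_total/10) − 10^(L_bg/10)).
L_src = 10·log₁₀(10^(62.0/10) − 10^(58.9/10)) = 10·log₁₀(808600) = 59.1 dB SPL.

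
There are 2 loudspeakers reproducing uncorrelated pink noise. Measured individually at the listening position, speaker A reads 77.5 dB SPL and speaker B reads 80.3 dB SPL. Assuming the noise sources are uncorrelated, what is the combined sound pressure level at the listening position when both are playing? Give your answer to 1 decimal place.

82.1 dB SPL

Uncorrelated sources add in intensity (power), not in dB.
L_total = 10·log₁₀(10^(77.5/10) + 10^(80.3/10)) = 10·log₁₀(163400000) = 82.1 dB SPL.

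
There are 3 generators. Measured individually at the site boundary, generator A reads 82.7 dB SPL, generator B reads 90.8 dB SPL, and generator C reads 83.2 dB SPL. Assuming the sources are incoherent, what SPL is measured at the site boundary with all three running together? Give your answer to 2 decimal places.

92.03 dB SPL

Incoherent sources sum as intensities:
L_total = 10·log₁₀(10^(82.7/10) + 10^(90.8/10) + 10^(83.2/10)) = 10·log₁₀(1597000000) = 92.03 dB SPL.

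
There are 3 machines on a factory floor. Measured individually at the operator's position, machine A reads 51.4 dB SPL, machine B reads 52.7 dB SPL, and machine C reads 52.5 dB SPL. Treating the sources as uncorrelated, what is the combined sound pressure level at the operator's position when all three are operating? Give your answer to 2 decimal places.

57.01 dB SPL

Incoherent sources sum as intensities:
L_total = 10·log₁₀(10^(51.4/10) + 10^(52.7/10) + 10^(52.5/10)) = 10·log₁₀(502100) = 57.01 dB SPL.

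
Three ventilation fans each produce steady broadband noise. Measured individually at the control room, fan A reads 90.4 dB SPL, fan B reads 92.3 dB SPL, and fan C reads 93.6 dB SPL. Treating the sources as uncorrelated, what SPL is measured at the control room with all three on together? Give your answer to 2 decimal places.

Add the sources as powers (linear), then convert back to dB:
L_total = 10·log₁₀(10^(90.4/10) + 10^(92.3/10) + 10^(93.6/10)) = 10·log₁₀(5086000000) = 97.06 dB SPL.

97.06 dB SPL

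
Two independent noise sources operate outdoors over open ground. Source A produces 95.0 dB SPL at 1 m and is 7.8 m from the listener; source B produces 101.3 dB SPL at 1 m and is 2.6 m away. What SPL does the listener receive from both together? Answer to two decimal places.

At the listener: L_A = 95.0 − 20·log₁₀(7.8) = 77.158 dB; L_B = 101.3 − 20·log₁₀(2.6) = 93.001 dB.
Combined: 10·log₁₀(10^(77.158/10)+10^(93.001/10)) = 93.11 dB SPL.

93.11 dB SPL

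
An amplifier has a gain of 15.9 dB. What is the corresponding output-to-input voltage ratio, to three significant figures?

6.24

Voltage ratio = 10^(dB/20).
10^(15.9/20) = 10^(0.7950) = 6.24.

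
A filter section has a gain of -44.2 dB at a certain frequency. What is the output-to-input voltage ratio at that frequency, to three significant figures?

0.00617

Voltage ratio = 10^(dB/20).
10^(-44.2/20) = 10^(-2.210) = 0.00617.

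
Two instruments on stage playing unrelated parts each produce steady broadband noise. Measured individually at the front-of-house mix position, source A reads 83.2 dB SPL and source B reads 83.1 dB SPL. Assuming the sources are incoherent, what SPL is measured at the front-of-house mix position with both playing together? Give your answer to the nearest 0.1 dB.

Uncorrelated sources add in intensity (power), not in dB.
L_total = 10·log₁₀(10^(83.2/10) + 10^(83.1/10)) = 10·log₁₀(413100000) = 86.2 dB SPL.

86.2 dB SPL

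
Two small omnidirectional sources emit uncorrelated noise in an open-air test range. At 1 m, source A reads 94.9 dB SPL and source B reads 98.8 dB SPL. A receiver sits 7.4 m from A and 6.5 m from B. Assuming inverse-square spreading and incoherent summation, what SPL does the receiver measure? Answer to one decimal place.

At the listener: L_A = 94.9 − 20·log₁₀(7.4) = 77.52 dB; L_B = 98.8 − 20·log₁₀(6.5) = 82.54 dB.
Combined: 10·log₁₀(10^(77.52/10)+10^(82.54/10)) = 83.7 dB SPL.

83.7 dB SPL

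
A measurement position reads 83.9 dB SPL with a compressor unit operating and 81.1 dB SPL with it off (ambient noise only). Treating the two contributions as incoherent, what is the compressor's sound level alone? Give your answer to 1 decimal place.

80.7 dB SPL

Remove the background by subtracting linear intensities:
L_src = 10·log₁₀(10^(83.9/10) − 10^(81.1/10)) = 10·log₁₀(116600000) = 80.7 dB SPL.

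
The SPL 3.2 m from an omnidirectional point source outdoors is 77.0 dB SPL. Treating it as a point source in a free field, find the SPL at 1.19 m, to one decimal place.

Free-field point source: level drops by 20·log₁₀ of the distance ratio.
ΔL = −20·log₁₀(1.19/3.2) = 8.59 dB, so L₂ = 77.0 + (8.59) = 85.6 dB SPL.

85.6 dB SPL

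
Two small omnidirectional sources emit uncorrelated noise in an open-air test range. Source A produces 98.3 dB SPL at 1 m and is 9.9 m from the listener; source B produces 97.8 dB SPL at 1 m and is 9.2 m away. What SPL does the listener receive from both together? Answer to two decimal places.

At the listener: L_A = 98.3 − 20·log₁₀(9.9) = 78.387 dB; L_B = 97.8 − 20·log₁₀(9.2) = 78.524 dB.
Combined: 10·log₁₀(10^(78.387/10)+10^(78.524/10)) = 81.47 dB SPL.

81.47 dB SPL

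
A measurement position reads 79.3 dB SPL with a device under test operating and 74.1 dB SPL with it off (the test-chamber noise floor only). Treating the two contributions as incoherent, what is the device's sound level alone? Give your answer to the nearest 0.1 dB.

77.7 dB SPL

Subtract intensities: L_src = 10·log₁₀(10^(L_total/10) − 10^(L_bg/10)).
L_src = 10·log₁₀(10^(79.3/10) − 10^(74.1/10)) = 10·log₁₀(59410000) = 77.7 dB SPL.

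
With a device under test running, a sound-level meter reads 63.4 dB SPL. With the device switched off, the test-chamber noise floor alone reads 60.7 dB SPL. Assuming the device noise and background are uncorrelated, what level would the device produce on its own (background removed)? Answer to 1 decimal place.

60.1 dB SPL

Remove the background by subtracting linear intensities:
L_src = 10·log₁₀(10^(63.4/10) − 10^(60.7/10)) = 10·log₁₀(1013000) = 60.1 dB SPL.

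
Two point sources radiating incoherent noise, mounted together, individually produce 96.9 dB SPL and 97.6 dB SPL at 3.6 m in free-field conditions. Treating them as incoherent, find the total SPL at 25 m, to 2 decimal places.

Combined at 3.6 m: 10·log₁₀(10^(96.9/10)+10^(97.6/10)) = 100.274 dB SPL.
Then apply −20·log₁₀(25/3.6) = -16.833 dB → 83.44 dB SPL.

83.44 dB SPL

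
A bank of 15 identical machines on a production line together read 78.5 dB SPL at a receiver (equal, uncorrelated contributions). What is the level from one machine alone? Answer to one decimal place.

15 equal incoherent sources add 10·log₁₀(15) = 11.76 dB over one source.
L_one = 78.5 − 11.76 = 66.7 dB SPL.

66.7 dB SPL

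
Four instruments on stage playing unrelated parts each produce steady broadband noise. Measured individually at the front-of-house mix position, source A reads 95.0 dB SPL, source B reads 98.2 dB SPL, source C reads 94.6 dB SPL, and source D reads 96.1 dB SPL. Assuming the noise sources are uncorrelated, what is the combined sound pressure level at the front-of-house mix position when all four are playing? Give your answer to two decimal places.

Incoherent sources sum as intensities:
L_total = 10·log₁₀(10^(95.0/10) + 10^(98.2/10) + 10^(94.6/10) + 10^(96.1/10)) = 10·log₁₀(16727000000) = 102.23 dB SPL.

102.23 dB SPL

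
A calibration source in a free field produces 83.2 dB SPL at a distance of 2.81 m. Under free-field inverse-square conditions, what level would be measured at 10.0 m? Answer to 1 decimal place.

72.2 dB SPL

Inverse-square spreading gives ΔL = −20·log₁₀(d₂/d₁).
ΔL = −20·log₁₀(10.0/2.81) = -11.03 dB, so L₂ = 83.2 + (-11.03) = 72.2 dB SPL.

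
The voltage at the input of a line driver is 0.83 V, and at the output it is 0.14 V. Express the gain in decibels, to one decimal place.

For a voltage ratio, dB = 20·log₁₀(V₂/V₁).
20·log₁₀(0.14/0.83) = 20·log₁₀(0.1687) = -15.5 dB.

-15.5 dB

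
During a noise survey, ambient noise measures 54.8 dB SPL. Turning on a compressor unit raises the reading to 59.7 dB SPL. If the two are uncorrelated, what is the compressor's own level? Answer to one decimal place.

Subtract intensities: L_src = 10·log₁₀(10^(L_total/10) − 10^(L_bg/10)).
L_src = 10·log₁₀(10^(59.7/10) − 10^(54.8/10)) = 10·log₁₀(631300) = 58.0 dB SPL.

58.0 dB SPL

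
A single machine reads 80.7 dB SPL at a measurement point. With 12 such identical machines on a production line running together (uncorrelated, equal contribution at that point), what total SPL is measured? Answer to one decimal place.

12 equal incoherent sources raise the level by 10·log₁₀(12) = 10.79 dB.
L_total = 80.7 + 10.79 = 91.5 dB SPL.

91.5 dB SPL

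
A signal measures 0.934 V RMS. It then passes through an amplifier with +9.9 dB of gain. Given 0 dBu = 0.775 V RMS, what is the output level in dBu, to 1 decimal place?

Input level: 20·log₁₀(0.934/0.775) = 1.62 dBu.
Output: 1.62 + 9.9 = +11.5 dBu.

+11.5 dBu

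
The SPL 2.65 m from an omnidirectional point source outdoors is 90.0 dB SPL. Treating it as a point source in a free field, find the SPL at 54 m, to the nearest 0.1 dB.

For a point source in a free field, ΔL = −20·log₁₀(d₂/d₁).
ΔL = −20·log₁₀(54/2.65) = -26.18 dB, so L₂ = 90.0 + (-26.18) = 63.8 dB SPL.

63.8 dB SPL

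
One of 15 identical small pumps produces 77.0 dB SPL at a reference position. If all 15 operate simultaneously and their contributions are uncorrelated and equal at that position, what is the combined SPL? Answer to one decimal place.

15 equal incoherent sources raise the level by 10·log₁₀(15) = 11.76 dB.
L_total = 77.0 + 11.76 = 88.8 dB SPL.

88.8 dB SPL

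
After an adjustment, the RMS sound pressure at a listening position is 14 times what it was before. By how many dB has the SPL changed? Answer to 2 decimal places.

Sound pressure is an amplitude quantity: ΔL = 20·log₁₀(p₂/p₁).
20·log₁₀(14) = 22.92 dB.

22.92 dB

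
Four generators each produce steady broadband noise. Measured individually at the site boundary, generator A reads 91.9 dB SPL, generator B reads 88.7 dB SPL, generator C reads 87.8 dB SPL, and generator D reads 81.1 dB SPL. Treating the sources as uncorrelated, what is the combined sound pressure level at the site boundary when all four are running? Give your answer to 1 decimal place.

94.8 dB SPL

Uncorrelated sources add in intensity (power), not in dB.
L_total = 10·log₁₀(10^(91.9/10) + 10^(88.7/10) + 10^(87.8/10) + 10^(81.1/10)) = 10·log₁₀(3022000000) = 94.8 dB SPL.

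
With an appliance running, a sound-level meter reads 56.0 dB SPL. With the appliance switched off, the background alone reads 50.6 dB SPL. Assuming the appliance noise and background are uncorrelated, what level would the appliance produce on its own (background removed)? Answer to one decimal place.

Remove the background by subtracting linear intensities:
L_src = 10·log₁₀(10^(56.0/10) − 10^(50.6/10)) = 10·log₁₀(283300) = 54.5 dB SPL.

54.5 dB SPL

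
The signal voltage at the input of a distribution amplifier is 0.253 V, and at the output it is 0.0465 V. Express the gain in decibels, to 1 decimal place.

Voltage ratio → dB uses the 20·log₁₀ form:
20·log₁₀(0.0465/0.253) = 20·log₁₀(0.1838) = -14.7 dB.

-14.7 dB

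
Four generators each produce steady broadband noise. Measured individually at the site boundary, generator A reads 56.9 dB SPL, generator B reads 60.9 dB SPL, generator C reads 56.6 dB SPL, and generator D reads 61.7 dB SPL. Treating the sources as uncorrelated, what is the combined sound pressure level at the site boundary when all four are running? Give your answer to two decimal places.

Uncorrelated sources add in intensity (power), not in dB.
L_total = 10·log₁₀(10^(56.9/10) + 10^(60.9/10) + 10^(56.6/10) + 10^(61.7/10)) = 10·log₁₀(3656000) = 65.63 dB SPL.

65.63 dB SPL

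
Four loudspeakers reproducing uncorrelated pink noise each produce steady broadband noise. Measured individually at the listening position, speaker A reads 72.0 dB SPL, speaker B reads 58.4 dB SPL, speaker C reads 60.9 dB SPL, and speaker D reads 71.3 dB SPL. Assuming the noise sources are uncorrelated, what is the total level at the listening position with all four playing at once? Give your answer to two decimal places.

74.95 dB SPL

Incoherent sources sum as intensities:
L_total = 10·log₁₀(10^(72.0/10) + 10^(58.4/10) + 10^(60.9/10) + 10^(71.3/10)) = 10·log₁₀(31260000) = 74.95 dB SPL.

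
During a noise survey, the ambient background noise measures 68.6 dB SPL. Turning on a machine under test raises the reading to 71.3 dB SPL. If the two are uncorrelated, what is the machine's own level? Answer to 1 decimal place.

68.0 dB SPL

Subtract intensities: L_src = 10·log₁₀(10^(L_total/10) − 10^(L_bg/10)).
L_src = 10·log₁₀(10^(71.3/10) − 10^(68.6/10)) = 10·log₁₀(6245000) = 68.0 dB SPL.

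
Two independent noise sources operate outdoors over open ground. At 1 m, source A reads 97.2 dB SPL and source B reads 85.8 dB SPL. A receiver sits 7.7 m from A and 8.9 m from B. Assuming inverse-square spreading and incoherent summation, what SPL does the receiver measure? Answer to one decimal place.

At the listener: L_A = 97.2 − 20·log₁₀(7.7) = 79.47 dB; L_B = 85.8 − 20·log₁₀(8.9) = 66.81 dB.
Combined: 10·log₁₀(10^(79.47/10)+10^(66.81/10)) = 79.7 dB SPL.

79.7 dB SPL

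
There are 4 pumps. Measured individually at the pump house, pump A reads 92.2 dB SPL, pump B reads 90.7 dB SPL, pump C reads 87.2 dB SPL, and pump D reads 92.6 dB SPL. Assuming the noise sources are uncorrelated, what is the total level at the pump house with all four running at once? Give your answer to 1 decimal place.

97.1 dB SPL

Uncorrelated sources add in intensity (power), not in dB.
L_total = 10·log₁₀(10^(92.2/10) + 10^(90.7/10) + 10^(87.2/10) + 10^(92.6/10)) = 10·log₁₀(5179000000) = 97.1 dB SPL.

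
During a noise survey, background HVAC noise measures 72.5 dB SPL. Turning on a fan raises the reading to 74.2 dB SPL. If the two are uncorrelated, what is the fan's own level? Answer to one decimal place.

69.3 dB SPL

Remove the background by subtracting linear intensities:
L_src = 10·log₁₀(10^(74.2/10) − 10^(72.5/10)) = 10·log₁₀(8520000) = 69.3 dB SPL.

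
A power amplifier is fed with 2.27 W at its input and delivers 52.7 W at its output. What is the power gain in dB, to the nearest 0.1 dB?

13.7 dB

For a power ratio, dB = 10·log₁₀(P₂/P₁).
10·log₁₀(52.7/2.27) = 10·log₁₀(23.22) = 13.7 dB.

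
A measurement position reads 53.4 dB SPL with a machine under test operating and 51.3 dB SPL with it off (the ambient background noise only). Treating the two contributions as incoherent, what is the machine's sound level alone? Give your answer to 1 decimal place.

Remove the background by subtracting linear intensities:
L_src = 10·log₁₀(10^(53.4/10) − 10^(51.3/10)) = 10·log₁₀(83880) = 49.2 dB SPL.

49.2 dB SPL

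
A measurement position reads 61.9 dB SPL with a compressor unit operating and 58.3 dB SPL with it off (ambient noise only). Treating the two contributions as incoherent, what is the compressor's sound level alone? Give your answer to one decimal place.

Remove the background by subtracting linear intensities:
L_src = 10·log₁₀(10^(61.9/10) − 10^(58.3/10)) = 10·log₁₀(872700) = 59.4 dB SPL.

59.4 dB SPL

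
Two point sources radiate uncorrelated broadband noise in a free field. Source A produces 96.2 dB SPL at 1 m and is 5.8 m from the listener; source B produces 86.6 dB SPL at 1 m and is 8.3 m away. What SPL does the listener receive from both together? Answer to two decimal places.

81.16 dB SPL

At the listener: L_A = 96.2 − 20·log₁₀(5.8) = 80.931 dB; L_B = 86.6 − 20·log₁₀(8.3) = 68.218 dB.
Combined: 10·log₁₀(10^(80.931/10)+10^(68.218/10)) = 81.16 dB SPL.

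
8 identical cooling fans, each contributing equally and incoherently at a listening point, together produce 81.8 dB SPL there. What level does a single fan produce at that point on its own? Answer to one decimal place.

72.8 dB SPL

8 equal incoherent sources add 10·log₁₀(8) = 9.03 dB over one source.
L_one = 81.8 − 9.03 = 72.8 dB SPL.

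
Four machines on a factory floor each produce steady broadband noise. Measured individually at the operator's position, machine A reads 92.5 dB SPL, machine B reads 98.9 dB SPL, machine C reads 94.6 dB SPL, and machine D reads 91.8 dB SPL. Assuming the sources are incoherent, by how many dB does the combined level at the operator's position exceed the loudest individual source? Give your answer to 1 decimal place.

Add the sources as powers (linear), then convert back to dB:
L_total = 10·log₁₀(10^(92.5/10) + 10^(98.9/10) + 10^(94.6/10) + 10^(91.8/10)) = 101.44 dB SPL.
Excess over the loudest (98.9 dB): 101.44 − 98.9 = 2.5 dB.

2.5 dB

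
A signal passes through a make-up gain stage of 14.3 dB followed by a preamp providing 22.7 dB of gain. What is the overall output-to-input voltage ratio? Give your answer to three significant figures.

70.8

Net gain = 14.3 + 22.7 = 37.0 dB.
Voltage ratio = 10^(37.0/20) = 70.8.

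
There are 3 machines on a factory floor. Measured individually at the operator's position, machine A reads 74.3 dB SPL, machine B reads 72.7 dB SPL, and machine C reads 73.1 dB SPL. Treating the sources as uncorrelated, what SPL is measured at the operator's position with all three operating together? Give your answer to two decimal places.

Uncorrelated sources add in intensity (power), not in dB.
L_total = 10·log₁₀(10^(74.3/10) + 10^(72.7/10) + 10^(73.1/10)) = 10·log₁₀(65950000) = 78.19 dB SPL.

78.19 dB SPL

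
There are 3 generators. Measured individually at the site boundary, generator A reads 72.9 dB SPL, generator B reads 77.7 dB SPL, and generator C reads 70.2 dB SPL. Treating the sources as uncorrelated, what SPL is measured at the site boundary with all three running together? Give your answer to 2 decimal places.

79.49 dB SPL

Add the sources as powers (linear), then convert back to dB:
L_total = 10·log₁₀(10^(72.9/10) + 10^(77.7/10) + 10^(70.2/10)) = 10·log₁₀(88850000) = 79.49 dB SPL.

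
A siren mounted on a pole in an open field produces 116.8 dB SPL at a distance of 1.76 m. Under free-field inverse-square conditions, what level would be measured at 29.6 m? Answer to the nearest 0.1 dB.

For a point source in a free field, ΔL = −20·log₁₀(d₂/d₁).
ΔL = −20·log₁₀(29.6/1.76) = -24.52 dB, so L₂ = 116.8 + (-24.52) = 92.3 dB SPL.

92.3 dB SPL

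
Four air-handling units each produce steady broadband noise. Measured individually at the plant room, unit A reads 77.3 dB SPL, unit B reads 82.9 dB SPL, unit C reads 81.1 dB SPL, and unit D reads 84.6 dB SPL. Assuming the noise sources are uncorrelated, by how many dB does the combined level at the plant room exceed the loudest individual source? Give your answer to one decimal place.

Uncorrelated sources add in intensity (power), not in dB.
L_total = 10·log₁₀(10^(77.3/10) + 10^(82.9/10) + 10^(81.1/10) + 10^(84.6/10)) = 88.23 dB SPL.
Excess over the loudest (84.6 dB): 88.23 − 84.6 = 3.6 dB.

3.6 dB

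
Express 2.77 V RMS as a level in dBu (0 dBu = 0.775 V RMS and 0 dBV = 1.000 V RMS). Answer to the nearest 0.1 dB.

dBu = 20·log₁₀(V / 0.775 V).
20·log₁₀(2.77/0.775) = +11.1 dBu.

+11.1 dBu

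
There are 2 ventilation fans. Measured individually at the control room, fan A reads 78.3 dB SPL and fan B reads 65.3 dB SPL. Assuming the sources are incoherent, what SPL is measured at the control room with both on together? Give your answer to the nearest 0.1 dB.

Uncorrelated sources add in intensity (power), not in dB.
L_total = 10·log₁₀(10^(78.3/10) + 10^(65.3/10)) = 10·log₁₀(71000000) = 78.5 dB SPL.

78.5 dB SPL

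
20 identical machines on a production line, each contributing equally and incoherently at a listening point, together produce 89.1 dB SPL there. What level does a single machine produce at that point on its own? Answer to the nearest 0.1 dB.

76.1 dB SPL

20 equal incoherent sources add 10·log₁₀(20) = 13.01 dB over one source.
L_one = 89.1 − 13.01 = 76.1 dB SPL.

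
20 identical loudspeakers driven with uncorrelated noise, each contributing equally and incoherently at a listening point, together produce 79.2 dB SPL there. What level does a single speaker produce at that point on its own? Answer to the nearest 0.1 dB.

20 equal incoherent sources add 10·log₁₀(20) = 13.01 dB over one source.
L_one = 79.2 − 13.01 = 66.2 dB SPL.

66.2 dB SPL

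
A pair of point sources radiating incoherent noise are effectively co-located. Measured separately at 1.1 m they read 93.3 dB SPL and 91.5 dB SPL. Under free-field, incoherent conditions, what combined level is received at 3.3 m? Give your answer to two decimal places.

85.96 dB SPL

Combined at 1.1 m: 10·log₁₀(10^(93.3/10)+10^(91.5/10)) = 95.503 dB SPL.
Then apply −20·log₁₀(3.3/1.1) = -9.542 dB → 85.96 dB SPL.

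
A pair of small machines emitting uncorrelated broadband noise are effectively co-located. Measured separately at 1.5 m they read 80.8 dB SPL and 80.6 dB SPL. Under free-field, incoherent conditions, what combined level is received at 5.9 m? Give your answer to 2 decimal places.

Combined at 1.5 m: 10·log₁₀(10^(80.8/10)+10^(80.6/10)) = 83.711 dB SPL.
Then apply −20·log₁₀(5.9/1.5) = -11.895 dB → 71.82 dB SPL.

71.82 dB SPL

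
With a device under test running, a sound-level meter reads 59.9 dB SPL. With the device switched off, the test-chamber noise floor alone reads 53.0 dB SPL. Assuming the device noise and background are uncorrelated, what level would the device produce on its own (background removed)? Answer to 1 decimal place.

58.9 dB SPL

Subtract intensities: L_src = 10·log₁₀(10^(L_total/10) − 10^(L_bg/10)).
L_src = 10·log₁₀(10^(59.9/10) − 10^(53.0/10)) = 10·log₁₀(777700) = 58.9 dB SPL.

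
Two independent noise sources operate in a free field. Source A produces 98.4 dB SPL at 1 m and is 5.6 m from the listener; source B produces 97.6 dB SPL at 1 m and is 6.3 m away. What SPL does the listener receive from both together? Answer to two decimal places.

At the listener: L_A = 98.4 − 20·log₁₀(5.6) = 83.436 dB; L_B = 97.6 − 20·log₁₀(6.3) = 81.613 dB.
Combined: 10·log₁₀(10^(83.436/10)+10^(81.613/10)) = 85.63 dB SPL.

85.63 dB SPL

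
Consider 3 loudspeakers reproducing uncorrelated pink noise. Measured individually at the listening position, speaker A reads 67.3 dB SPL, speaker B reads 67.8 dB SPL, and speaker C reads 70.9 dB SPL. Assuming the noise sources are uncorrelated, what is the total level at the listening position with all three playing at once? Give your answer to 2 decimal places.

Add the sources as powers (linear), then convert back to dB:
L_total = 10·log₁₀(10^(67.3/10) + 10^(67.8/10) + 10^(70.9/10)) = 10·log₁₀(23700000) = 73.75 dB SPL.

73.75 dB SPL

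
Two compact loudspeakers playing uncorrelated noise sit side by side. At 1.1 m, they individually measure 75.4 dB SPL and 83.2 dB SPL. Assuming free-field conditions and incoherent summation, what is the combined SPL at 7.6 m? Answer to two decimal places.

Combined at 1.1 m: 10·log₁₀(10^(75.4/10)+10^(83.2/10)) = 83.867 dB SPL.
Then apply −20·log₁₀(7.6/1.1) = -16.788 dB → 67.08 dB SPL.

67.08 dB SPL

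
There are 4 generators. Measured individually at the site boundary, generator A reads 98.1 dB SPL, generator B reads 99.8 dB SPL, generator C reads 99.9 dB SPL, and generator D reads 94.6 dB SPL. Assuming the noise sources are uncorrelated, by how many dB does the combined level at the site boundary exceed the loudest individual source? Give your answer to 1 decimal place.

Add the sources as powers (linear), then convert back to dB:
L_total = 10·log₁₀(10^(98.1/10) + 10^(99.8/10) + 10^(99.9/10) + 10^(94.6/10)) = 104.57 dB SPL.
Excess over the loudest (99.9 dB): 104.57 − 99.9 = 4.7 dB.

4.7 dB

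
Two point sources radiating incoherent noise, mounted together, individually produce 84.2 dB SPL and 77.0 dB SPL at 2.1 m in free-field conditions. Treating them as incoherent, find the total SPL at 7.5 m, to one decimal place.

73.9 dB SPL

Combined at 2.1 m: 10·log₁₀(10^(84.2/10)+10^(77.0/10)) = 84.96 dB SPL.
Then apply −20·log₁₀(7.5/2.1) = -11.06 dB → 73.9 dB SPL.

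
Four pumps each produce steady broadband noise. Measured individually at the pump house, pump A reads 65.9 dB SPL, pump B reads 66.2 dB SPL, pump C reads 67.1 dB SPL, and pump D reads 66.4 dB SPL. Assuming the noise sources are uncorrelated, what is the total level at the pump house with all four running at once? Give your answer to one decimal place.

72.4 dB SPL

Add the sources as powers (linear), then convert back to dB:
L_total = 10·log₁₀(10^(65.9/10) + 10^(66.2/10) + 10^(67.1/10) + 10^(66.4/10)) = 10·log₁₀(17550000) = 72.4 dB SPL.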